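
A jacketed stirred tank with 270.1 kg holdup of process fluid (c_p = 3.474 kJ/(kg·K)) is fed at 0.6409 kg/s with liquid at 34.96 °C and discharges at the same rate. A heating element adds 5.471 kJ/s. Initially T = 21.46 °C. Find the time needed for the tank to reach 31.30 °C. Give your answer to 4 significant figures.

404.1 s

Unsteady energy balance on the tank contents: M c_p dT/dt = ṁ c_p (T_in − T) + 5.471.
τ = M/ṁ = 421.439 s; T_ss = T_in + Q̇/(ṁ c_p) = 37.4172 °C.
T(t) = T_ss + (T₀ − T_ss) e^(−t/τ). Set T = 31.30:
e^(−t/τ) = (31.30 − 37.4172)/(21.46 − 37.4172) = 0.383352
t = −421.439 · ln(0.383352) = 404.076 s.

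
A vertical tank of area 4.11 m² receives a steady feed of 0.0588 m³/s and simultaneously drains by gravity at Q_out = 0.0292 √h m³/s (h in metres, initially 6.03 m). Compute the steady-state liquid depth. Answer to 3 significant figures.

4.05 m

Unsteady balance on liquid volume: A dh/dt = Q_in − 0.0292 √h. At steady state dh/dt = 0:
Q_in = 0.0292 √h_ss ⇒ √h_ss = 0.0588/0.0292 = 2.0137.
h_ss = 2.0137² = 4.0550 m. (Since h₀ = 6.03 m > h_ss, the level will fall toward this value.)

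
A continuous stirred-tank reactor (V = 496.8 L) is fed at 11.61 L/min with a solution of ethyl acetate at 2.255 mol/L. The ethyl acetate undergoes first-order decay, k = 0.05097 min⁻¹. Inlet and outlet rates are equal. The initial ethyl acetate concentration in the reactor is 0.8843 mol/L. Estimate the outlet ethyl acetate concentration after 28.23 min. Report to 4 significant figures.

0.7304 mol/L

Species balance: V dC/dt = Q C_in − Q C − k V C.
This is linear with rate a = Q/V + k = 0.0743396 min⁻¹.
C_ss = Q C_in/(Q + kV) = 0.708887 mol/L; C(t) = C_ss + (C₀ − C_ss) e^(−a t).
C(28.23) = 0.708887 + (0.175413)·e^(−0.0743396·28.23) = 0.708887 + (0.175413)·0.122627 = 0.730398 mol/L.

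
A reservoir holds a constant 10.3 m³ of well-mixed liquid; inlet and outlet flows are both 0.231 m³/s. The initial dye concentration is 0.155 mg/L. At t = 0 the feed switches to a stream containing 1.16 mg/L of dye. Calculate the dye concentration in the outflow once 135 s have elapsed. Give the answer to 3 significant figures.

Transient balance on the dissolved component: V dC/dt = Q(C_in − C).
Time constant τ = V/Q = 10.3/0.231 = 44.589 s.
Solution: C(t) = C_in + (C₀ − C_in) e^(−t/τ).
C(135) = 1.16 + (0.155 − 1.16)·e^(−135/44.589) = 1.16 + (-1.0050)·0.048428 = 1.1113 mg/L.

1.11 mg/L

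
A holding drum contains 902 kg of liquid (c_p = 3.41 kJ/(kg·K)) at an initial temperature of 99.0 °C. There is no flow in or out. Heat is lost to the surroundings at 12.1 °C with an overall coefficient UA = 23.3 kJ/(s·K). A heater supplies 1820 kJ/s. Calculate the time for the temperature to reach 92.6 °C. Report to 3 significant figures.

172 s

Energy balance: M c_p dT/dt = −UA(T − T_amb) + Q̇.
τ = M c_p/UA = 132.01 s; T_ss = T_amb + Q̇/UA = 12.1 + 1820/23.3 = 90.212 °C.
T(t) = T_ss + (T₀ − T_ss)e^(−t/τ); set T = 92.6:
t = −τ ln[(T − T_ss)/(T₀ − T_ss)] = −132.01 · ln(0.27177) = 171.98 s.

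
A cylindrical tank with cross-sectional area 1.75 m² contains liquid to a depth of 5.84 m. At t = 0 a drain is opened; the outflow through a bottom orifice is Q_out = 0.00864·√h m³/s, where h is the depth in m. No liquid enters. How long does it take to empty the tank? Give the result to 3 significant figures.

With no inflow, A dh/dt = −0.00864 √h.
Separate and integrate: 2(√h − √h₀) = −(0.00864/A) t.
Set h = 0: 2√h₀ = (0.00864/A) t_empty ⇒ t_empty = 2A√h₀/0.00864.
t_empty = 2·1.75·√5.84/0.00864 = 3.5000·2.4166/0.00864 = 978.95 s.

979 s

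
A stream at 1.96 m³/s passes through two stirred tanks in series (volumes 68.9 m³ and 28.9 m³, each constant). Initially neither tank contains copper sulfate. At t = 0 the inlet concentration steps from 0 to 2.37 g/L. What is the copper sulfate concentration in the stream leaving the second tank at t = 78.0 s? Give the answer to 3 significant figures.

Species balance on tank i: dCᵢ/dt = (Cᵢ₋₁ − Cᵢ)/τᵢ with τᵢ = Vᵢ/Q.
τ₁ = 68.9/1.96 = 35.153 s; τ₂ = 28.9/1.96 = 14.745 s.
Tank 1: C₁ = C_in(1 − e^(−t/τ₁)). Tank 2 (τ₁ ≠ τ₂): C₂ = C_in[1 − (τ₁ e^(−t/τ₁) − τ₂ e^(−t/τ₂))/(τ₁ − τ₂)].
At t = 78.0: e^(−t/τ₁) = 0.10873, e^(−t/τ₂) = 0.0050419.
C₂ = 2.37·[1 − (35.153·0.10873 − 14.745·0.0050419)/(20.408)] = 2.37·0.81635 = 1.9348 g/L.

1.93 g/L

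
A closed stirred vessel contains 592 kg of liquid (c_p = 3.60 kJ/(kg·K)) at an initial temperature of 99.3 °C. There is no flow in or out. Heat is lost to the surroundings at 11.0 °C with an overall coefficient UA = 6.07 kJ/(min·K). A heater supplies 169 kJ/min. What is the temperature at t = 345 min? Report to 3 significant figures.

61.5 °C

Lumped-capacitance energy balance: M c_p dT/dt = UA(T_amb − T) + Q̇.
dT/dt = (T_ss − T)/τ with T_ss = T_amb + Q̇/UA = 11.0 + 169/6.07 = 38.842 °C, τ = M c_p/UA = 592·3.60/6.07 = 351.10 min.
T approaches T_ss exponentially: T(t) = T_ss + (T₀ − T_ss) e^(−t/τ).
T(345) = 38.842 + (60.458)·0.37433 = 61.473 °C.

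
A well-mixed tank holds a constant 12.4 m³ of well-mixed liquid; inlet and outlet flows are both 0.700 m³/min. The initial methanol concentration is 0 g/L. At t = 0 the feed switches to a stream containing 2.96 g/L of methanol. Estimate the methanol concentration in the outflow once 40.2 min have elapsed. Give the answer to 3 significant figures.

Species balance on the tank: V dC/dt = Q(C_in − C).
Rewrite as dC/dt + C/τ = C_in/τ, τ = V/Q = 17.714 min.
This is linear first-order; C(t) = C_in + (C₀ − C_in) e^(−t/τ).
C(40.2) = 2.96 + (0 − 2.96)·e^(−40.2/17.714) = 2.96 + (-2.9600)·0.10338 = 2.6540 g/L.

2.65 g/L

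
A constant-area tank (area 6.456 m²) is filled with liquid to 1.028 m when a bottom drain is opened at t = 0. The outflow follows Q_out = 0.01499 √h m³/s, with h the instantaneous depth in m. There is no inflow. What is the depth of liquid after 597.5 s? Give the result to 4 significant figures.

With no inflow, A dh/dt = −0.01499 √h.
∫ h^(−1/2) dh = −(0.01499/A) ∫ dt, giving 2√h = 2√h₀ − (0.01499/A) t.
√h = √1.028 − 0.01499·597.5/(2·6.456) = 1.01390 − 0.693659 = 0.320244.
h = 0.320244² = 0.102556 m.

0.1026 m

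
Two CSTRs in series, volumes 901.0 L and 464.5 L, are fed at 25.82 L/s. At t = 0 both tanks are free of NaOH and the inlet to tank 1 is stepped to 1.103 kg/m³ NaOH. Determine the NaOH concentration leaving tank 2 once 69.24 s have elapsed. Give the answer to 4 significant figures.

Each tank obeys Vᵢ dCᵢ/dt = Q(Cᵢ₋₁ − Cᵢ), so τᵢ = Vᵢ/Q.
τ₁ = 901.0/25.82 = 34.8954 s; τ₂ = 464.5/25.82 = 17.9899 s.
Tank 1: C₁ = C_in(1 − e^(−t/τ₁)). Tank 2 (τ₁ ≠ τ₂): C₂ = C_in[1 − (τ₁ e^(−t/τ₁) − τ₂ e^(−t/τ₂))/(τ₁ − τ₂)].
At t = 69.24: e^(−t/τ₁) = 0.137489, e^(−t/τ₂) = 0.0213049.
C₂ = 1.103·[1 − (34.8954·0.137489 − 17.9899·0.0213049)/(16.9055)] = 1.103·0.738875 = 0.814979 kg/m³.

0.8150 kg/m³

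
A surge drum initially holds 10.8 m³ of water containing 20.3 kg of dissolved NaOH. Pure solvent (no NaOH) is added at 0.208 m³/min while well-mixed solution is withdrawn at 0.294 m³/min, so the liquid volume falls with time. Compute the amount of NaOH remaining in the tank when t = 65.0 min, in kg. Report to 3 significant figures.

Total volume: dV/dt = Q_in − Q_out = -0.086000 m³/min, so V(t) = 10.8 − 0.086000 t and V(65.0) = 5.2100 m³.
No NaOH enters, so dm/dt = −Q_out · (m/V).
dm/m = −Q_out dt/(V₀ − 0.086000 t); integrating gives ln(m/m₀) = −(Q_out/(Q_in−Q_out)) ln(V/V₀).
m = m₀ (V₀/V)^(Q_out/(Q_in−Q_out)) = 20.3 × (10.8/5.2100)^(-3.4186) = 1.6796 kg.

1.68 kg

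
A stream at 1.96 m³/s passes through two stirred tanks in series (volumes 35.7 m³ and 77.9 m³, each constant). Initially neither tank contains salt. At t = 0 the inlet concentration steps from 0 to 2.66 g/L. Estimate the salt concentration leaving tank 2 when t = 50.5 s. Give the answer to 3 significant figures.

Each tank obeys Vᵢ dCᵢ/dt = Q(Cᵢ₋₁ − Cᵢ), so τᵢ = Vᵢ/Q.
τ₁ = 35.7/1.96 = 18.214 s; τ₂ = 77.9/1.96 = 39.745 s.
Solving the cascade with C₁(0)=C₂(0)=0 gives C₂(t) = C_in[1 − (τ₁ e^(−t/τ₁) − τ₂ e^(−t/τ₂))/(τ₁ − τ₂)].
At t = 50.5: e^(−t/τ₁) = 0.062502, e^(−t/τ₂) = 0.28066.
C₂ = 2.66·[1 − (18.214·0.062502 − 39.745·0.28066)/(-21.531)] = 2.66·0.53478 = 1.4225 g/L.

1.42 g/L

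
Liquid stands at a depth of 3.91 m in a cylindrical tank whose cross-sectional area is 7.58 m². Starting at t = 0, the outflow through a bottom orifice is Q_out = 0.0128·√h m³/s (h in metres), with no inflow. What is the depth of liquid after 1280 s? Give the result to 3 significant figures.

Accumulation of liquid (constant cross-section A): A dh/dt = −0.0128 √h.
∫ h^(−1/2) dh = −(0.0128/A) ∫ dt, giving 2√h = 2√h₀ − (0.0128/A) t.
√h = √3.91 − 0.0128·1280/(2·7.58) = 1.9774 − 1.0807 = 0.89663.
h = 0.89663² = 0.80395 m.

0.804 m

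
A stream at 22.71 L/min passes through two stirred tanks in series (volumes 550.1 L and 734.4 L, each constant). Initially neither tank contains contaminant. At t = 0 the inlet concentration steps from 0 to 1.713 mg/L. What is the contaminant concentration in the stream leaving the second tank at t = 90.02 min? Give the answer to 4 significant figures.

1.415 mg/L

Each tank obeys Vᵢ dCᵢ/dt = Q(Cᵢ₋₁ − Cᵢ), so τᵢ = Vᵢ/Q.
τ₁ = 550.1/22.71 = 24.2228 min; τ₂ = 734.4/22.71 = 32.3382 min.
Solving the cascade with C₁(0)=C₂(0)=0 gives C₂(t) = C_in[1 − (τ₁ e^(−t/τ₁) − τ₂ e^(−t/τ₂))/(τ₁ − τ₂)].
At t = 90.02: e^(−t/τ₁) = 0.0243230, e^(−t/τ₂) = 0.0618090.
C₂ = 1.713·[1 − (24.2228·0.0243230 − 32.3382·0.0618090)/(-8.11537)] = 1.713·0.826303 = 1.41546 mg/L.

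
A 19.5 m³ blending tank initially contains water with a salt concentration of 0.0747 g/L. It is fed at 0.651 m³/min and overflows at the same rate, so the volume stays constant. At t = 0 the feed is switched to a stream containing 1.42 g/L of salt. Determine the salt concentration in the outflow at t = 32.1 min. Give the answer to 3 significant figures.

Mass balance on the solute (V constant): V dC/dt = Q(C_in − C).
Time constant τ = V/Q = 19.5/0.651 = 29.954 min.
Integrating: C(t) = C_in + (C₀ − C_in) e^(−t/τ).
C(32.1) = 1.42 + (0.0747 − 1.42)·e^(−32.1/29.954) = 1.42 + (-1.3453)·0.34244 = 0.95931 g/L.

0.959 g/L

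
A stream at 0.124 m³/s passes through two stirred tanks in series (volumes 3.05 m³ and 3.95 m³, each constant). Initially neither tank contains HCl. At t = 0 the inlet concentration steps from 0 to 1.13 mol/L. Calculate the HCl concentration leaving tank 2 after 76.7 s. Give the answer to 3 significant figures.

0.853 mol/L

Species balance on tank i: dCᵢ/dt = (Cᵢ₋₁ − Cᵢ)/τᵢ with τᵢ = Vᵢ/Q.
τ₁ = 3.05/0.124 = 24.597 s; τ₂ = 3.95/0.124 = 31.855 s.
Tank 1: C₁ = C_in(1 − e^(−t/τ₁)). Tank 2 (τ₁ ≠ τ₂): C₂ = C_in[1 − (τ₁ e^(−t/τ₁) − τ₂ e^(−t/τ₂))/(τ₁ − τ₂)].
At t = 76.7: e^(−t/τ₁) = 0.044233, e^(−t/τ₂) = 0.090013.
C₂ = 1.13·[1 − (24.597·0.044233 − 31.855·0.090013)/(-7.2581)] = 1.13·0.75484 = 0.85297 mol/L.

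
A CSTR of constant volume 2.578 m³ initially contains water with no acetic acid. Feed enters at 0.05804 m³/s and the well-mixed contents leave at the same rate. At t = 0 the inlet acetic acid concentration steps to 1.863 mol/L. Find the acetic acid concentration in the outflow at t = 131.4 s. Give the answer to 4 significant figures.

1.766 mol/L

Species balance on the tank: V dC/dt = Q(C_in − C).
Rewrite as dC/dt + C/τ = C_in/τ, τ = V/Q = 44.4176 s.
C approaches C_in exponentially: C(t) = C_in + (C₀ − C_in) e^(−t/τ).
C(131.4) = 1.863 + (0 − 1.863)·e^(−131.4/44.4176) = 1.863 + (-1.86300)·0.0519079 = 1.76630 mol/L.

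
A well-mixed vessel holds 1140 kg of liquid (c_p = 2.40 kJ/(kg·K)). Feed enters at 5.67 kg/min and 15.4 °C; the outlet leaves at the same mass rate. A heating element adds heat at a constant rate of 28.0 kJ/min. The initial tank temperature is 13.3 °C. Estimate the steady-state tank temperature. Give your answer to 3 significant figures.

17.5 °C

Energy balance: M c_p dT/dt = ṁ c_p (T_in − T) + 28.0.
At steady state dT/dt = 0 ⇒ T_ss = T_in + Q̇/(ṁ c_p) = 15.4 + 28.0/(5.67·2.40) = 17.458 °C.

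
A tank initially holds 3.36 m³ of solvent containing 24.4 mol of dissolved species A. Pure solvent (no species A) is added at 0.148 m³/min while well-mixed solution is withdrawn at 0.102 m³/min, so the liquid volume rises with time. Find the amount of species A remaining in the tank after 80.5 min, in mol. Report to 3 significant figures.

4.70 mol

Total volume: dV/dt = Q_in − Q_out = 0.046000 m³/min, so V(t) = 3.36 + 0.046000 t and V(80.5) = 7.0630 m³.
No species A enters, so dm/dt = −Q_out · (m/V).
Separate: dm/m = −Q_out dt/V(t) ⇒ ln(m/m₀) = −(Q_out/(Q_in−Q_out)) ln(V/V₀).
m = m₀ (V₀/V)^(Q_out/(Q_in−Q_out)) = 24.4 × (3.36/7.0630)^(2.2174) = 4.6984 mol.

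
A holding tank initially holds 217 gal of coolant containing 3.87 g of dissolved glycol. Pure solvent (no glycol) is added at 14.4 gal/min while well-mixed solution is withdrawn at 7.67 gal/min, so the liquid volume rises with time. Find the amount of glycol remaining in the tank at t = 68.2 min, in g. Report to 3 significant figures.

1.06 g

Let m(t) be the amount of glycol. Volume: V(t) = V₀ + (Q_in − Q_out) t = 217 + 6.7300 t; V(68.2) = 675.99 gal.
Solute balance: dm/dt = 0 − Q_out C = −Q_out m/V(t).
Separate: dm/m = −Q_out dt/V(t) ⇒ ln(m/m₀) = −(Q_out/(Q_in−Q_out)) ln(V/V₀).
m = m₀ (V₀/V)^(Q_out/(Q_in−Q_out)) = 3.87 × (217/675.99)^(1.1397) = 1.0600 g.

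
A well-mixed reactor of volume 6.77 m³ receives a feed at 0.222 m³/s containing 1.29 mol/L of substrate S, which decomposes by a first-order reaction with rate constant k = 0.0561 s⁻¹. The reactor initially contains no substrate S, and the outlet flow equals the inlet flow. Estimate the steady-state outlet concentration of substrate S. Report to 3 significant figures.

Accumulation = in − out − consumed: V dC/dt = Q C_in − Q C − k V C.
At steady state: 0 = Q C_in − (Q + kV) C_ss, so C_ss = Q C_in/(Q + kV).
C_ss = 0.222·1.29/(0.222 + 0.0561·6.77) = 0.28638/0.60180 = 0.47587 mol/L.

0.476 mol/L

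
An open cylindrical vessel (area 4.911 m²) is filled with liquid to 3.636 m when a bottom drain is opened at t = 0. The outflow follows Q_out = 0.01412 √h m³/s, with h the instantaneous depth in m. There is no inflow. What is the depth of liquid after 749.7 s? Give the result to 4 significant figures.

0.6874 m

Unsteady balance on liquid volume: A dh/dt = −0.01412 √h.
Separate and integrate: 2(√h − √h₀) = −(0.01412/A) t.
√h = √3.636 − 0.01412·749.7/(2·4.911) = 1.90683 − 1.07776 = 0.829069.
h = 0.829069² = 0.687356 m.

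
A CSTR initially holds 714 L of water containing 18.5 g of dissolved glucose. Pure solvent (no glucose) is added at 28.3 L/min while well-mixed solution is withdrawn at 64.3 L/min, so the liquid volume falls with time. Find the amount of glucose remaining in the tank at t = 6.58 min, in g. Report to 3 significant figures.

Let m(t) be the amount of glucose. Volume: V(t) = V₀ + (Q_in − Q_out) t = 714 − 36.000 t; V(6.58) = 477.12 L.
Solute balance: dm/dt = 0 − Q_out C = −Q_out m/V(t).
dm/m = −Q_out dt/(V₀ − 36.000 t); integrating gives ln(m/m₀) = −(Q_out/(Q_in−Q_out)) ln(V/V₀).
m = m₀ (V₀/V)^(Q_out/(Q_in−Q_out)) = 18.5 × (714/477.12)^(-1.7861) = 9.0048 g.

9.00 g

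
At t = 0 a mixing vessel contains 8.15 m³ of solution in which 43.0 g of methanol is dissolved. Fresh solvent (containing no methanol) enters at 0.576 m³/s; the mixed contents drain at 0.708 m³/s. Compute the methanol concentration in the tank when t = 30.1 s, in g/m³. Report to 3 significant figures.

Total volume: dV/dt = Q_in − Q_out = -0.13200 m³/s, so V(t) = 8.15 − 0.13200 t and V(30.1) = 4.1768 m³.
Species balance (pure solvent in): dm/dt = −Q_out · m/V(t).
Separate: dm/m = −Q_out dt/V(t) ⇒ ln(m/m₀) = −(Q_out/(Q_in−Q_out)) ln(V/V₀).
m = m₀ (V₀/V)^(Q_out/(Q_in−Q_out)) = 43.0 × (8.15/4.1768)^(-5.3636) = 1.1921 g.
C = m/V = 1.1921/4.1768 = 0.28542 g/m³.

0.285 g/m³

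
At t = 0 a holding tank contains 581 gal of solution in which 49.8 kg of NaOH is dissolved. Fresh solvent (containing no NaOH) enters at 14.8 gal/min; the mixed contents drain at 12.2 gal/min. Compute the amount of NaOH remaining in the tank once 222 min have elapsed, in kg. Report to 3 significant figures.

Let m(t) be the amount of NaOH. Volume: V(t) = V₀ + (Q_in − Q_out) t = 581 + 2.6000 t; V(222) = 1158.2 gal.
No NaOH enters, so dm/dt = −Q_out · (m/V).
dm/m = −Q_out dt/(V₀ + 2.6000 t); integrating gives ln(m/m₀) = −(Q_out/(Q_in−Q_out)) ln(V/V₀).
m = m₀ (V₀/V)^(Q_out/(Q_in−Q_out)) = 49.8 × (581/1158.2)^(4.6923) = 1.9560 kg.

1.96 kg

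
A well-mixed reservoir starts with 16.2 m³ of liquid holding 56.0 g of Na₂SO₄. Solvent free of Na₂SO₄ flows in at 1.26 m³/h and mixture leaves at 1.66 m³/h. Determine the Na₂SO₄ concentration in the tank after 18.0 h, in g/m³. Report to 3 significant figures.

0.543 g/m³

Let m(t) be the amount of Na₂SO₄. Volume: V(t) = V₀ + (Q_in − Q_out) t = 16.2 − 0.40000 t; V(18.0) = 9.0000 m³.
No Na₂SO₄ enters, so dm/dt = −Q_out · (m/V).
dm/m = −Q_out dt/(V₀ − 0.40000 t); integrating gives ln(m/m₀) = −(Q_out/(Q_in−Q_out)) ln(V/V₀).
m = m₀ (V₀/V)^(Q_out/(Q_in−Q_out)) = 56.0 × (16.2/9.0000)^(-4.1500) = 4.8844 g.
C = m/V = 4.8844/9.0000 = 0.54271 g/m³.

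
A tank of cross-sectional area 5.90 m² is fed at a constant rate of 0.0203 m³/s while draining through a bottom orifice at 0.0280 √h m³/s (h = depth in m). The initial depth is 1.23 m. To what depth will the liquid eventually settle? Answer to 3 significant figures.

0.526 m

Accumulation of liquid (constant cross-section A): A dh/dt = Q_in − 0.0280 √h. At steady state dh/dt = 0:
Q_in = 0.0280 √h_ss ⇒ √h_ss = 0.0203/0.0280 = 0.72500.
h_ss = 0.72500² = 0.52563 m. (Since h₀ = 1.23 m > h_ss, the level will fall toward this value.)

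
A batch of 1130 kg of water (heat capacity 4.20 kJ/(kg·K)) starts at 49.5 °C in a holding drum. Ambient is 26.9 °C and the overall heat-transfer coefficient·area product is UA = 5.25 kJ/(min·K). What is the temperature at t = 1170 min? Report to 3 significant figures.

M c_p dT/dt = −UA(T − T_amb).
dT/dt = (T_ss − T)/τ with T_ss = T_amb = 26.900 °C, τ = M c_p/UA = 1130·4.20/5.25 = 904.00 min.
T approaches T_ss exponentially: T(t) = T_ss + (T₀ − T_ss) e^(−t/τ).
T(1170) = 26.900 + (22.600)·0.27410 = 33.095 °C.

33.1 °C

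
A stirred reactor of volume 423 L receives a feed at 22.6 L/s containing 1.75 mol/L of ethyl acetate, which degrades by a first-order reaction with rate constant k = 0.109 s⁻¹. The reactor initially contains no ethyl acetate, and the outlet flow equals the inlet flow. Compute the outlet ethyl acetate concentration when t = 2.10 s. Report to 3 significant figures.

0.166 mol/L

Species balance: V dC/dt = Q C_in − Q C − k V C.
dC/dt = (Q/V) C_in − (Q/V + k) C; effective rate a = Q/V + k = 0.053428 + 0.109 = 0.16243 s⁻¹.
C_ss = Q C_in/(Q + kV) = 0.57563 mol/L; C(t) = C_ss + (C₀ − C_ss) e^(−a t).
C(2.10) = 0.57563 + (-0.57563)·e^(−0.16243·2.10) = 0.57563 + (-0.57563)·0.71099 = 0.16636 mol/L.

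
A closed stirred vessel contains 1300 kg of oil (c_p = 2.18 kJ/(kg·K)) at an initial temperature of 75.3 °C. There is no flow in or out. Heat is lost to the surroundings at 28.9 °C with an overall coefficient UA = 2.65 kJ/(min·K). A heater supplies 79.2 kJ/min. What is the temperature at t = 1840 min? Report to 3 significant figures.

Lumped-capacitance energy balance: M c_p dT/dt = UA(T_amb − T) + Q̇.
dT/dt = (T_ss − T)/τ with T_ss = T_amb + Q̇/UA = 28.9 + 79.2/2.65 = 58.787 °C, τ = M c_p/UA = 1300·2.18/2.65 = 1069.4 min.
Integrating: T(t) = T_ss + (T₀ − T_ss) e^(−t/τ).
T(1840) = 58.787 + (16.513)·0.17897 = 61.742 °C.

61.7 °C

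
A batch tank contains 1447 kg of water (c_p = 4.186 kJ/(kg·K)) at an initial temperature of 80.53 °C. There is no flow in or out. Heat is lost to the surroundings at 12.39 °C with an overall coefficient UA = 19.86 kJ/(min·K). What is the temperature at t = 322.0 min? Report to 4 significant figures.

First-law balance (no shaft work): M c_p dT/dt = −UA(T − T_amb).
dT/dt = (T_ss − T)/τ with T_ss = T_amb = 12.3900 °C, τ = M c_p/UA = 1447·4.186/19.86 = 304.992 min.
T approaches T_ss exponentially: T(t) = T_ss + (T₀ − T_ss) e^(−t/τ).
T(322.0) = 12.3900 + (68.1400)·0.347926 = 36.0977 °C.

36.10 °C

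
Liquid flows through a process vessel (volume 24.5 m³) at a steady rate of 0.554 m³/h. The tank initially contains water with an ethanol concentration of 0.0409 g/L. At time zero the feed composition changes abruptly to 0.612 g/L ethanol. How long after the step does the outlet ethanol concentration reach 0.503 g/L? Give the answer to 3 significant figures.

Species balance on the tank: V dC/dt = Q(C_in − C), so τ = V/Q = 44.224 h.
C(t) = C_in + (C₀ − C_in) e^(−t/τ). Set C = 0.503 and solve for t:
e^(−t/τ) = (C − C_in)/(C₀ − C_in) = (0.503 − 0.612)/(0.0409 − 0.612) = 0.19086
t = −τ ln(…) = 44.224 × 1.6562 = 73.244 h.

73.2 h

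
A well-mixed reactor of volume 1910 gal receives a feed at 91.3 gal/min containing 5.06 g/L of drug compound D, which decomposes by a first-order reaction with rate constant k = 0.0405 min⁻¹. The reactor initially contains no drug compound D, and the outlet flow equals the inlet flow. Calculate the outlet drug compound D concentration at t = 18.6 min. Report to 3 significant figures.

Accumulation = in − out − consumed: V dC/dt = Q C_in − Q C − k V C.
dC/dt = (Q/V) C_in − (Q/V + k) C; effective rate a = Q/V + k = 0.047801 + 0.0405 = 0.088301 min⁻¹.
C_ss = Q C_in/(Q + kV) = 2.7392 g/L; C(t) = C_ss + (C₀ − C_ss) e^(−a t).
C(18.6) = 2.7392 + (-2.7392)·e^(−0.088301·18.6) = 2.7392 + (-2.7392)·0.19352 = 2.2091 g/L.

2.21 g/L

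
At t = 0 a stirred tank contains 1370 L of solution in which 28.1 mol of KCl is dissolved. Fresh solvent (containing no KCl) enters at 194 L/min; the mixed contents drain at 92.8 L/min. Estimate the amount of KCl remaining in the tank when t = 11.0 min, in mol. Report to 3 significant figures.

16.3 mol

Total volume: dV/dt = Q_in − Q_out = 101.20 L/min, so V(t) = 1370 + 101.20 t and V(11.0) = 2483.2 L.
Species balance (pure solvent in): dm/dt = −Q_out · m/V(t).
Separate: dm/m = −Q_out dt/V(t) ⇒ ln(m/m₀) = −(Q_out/(Q_in−Q_out)) ln(V/V₀).
m = m₀ (V₀/V)^(Q_out/(Q_in−Q_out)) = 28.1 × (1370/2483.2)^(0.91700) = 16.287 mol.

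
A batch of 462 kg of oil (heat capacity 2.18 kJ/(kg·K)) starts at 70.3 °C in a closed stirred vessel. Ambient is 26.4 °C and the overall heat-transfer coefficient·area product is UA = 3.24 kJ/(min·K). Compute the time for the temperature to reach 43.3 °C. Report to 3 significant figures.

297 min

M c_p dT/dt = −UA(T − T_amb).
τ = M c_p/UA = 310.85 min; T_ss = T_amb = 26.400 °C.
T(t) = T_ss + (T₀ − T_ss)e^(−t/τ); set T = 43.3:
t = −τ ln[(T − T_ss)/(T₀ − T_ss)] = −310.85 · ln(0.38497) = 296.74 min.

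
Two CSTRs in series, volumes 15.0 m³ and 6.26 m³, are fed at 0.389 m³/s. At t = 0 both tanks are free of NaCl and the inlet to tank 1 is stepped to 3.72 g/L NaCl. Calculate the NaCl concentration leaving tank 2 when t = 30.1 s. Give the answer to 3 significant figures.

Species balance on tank i: dCᵢ/dt = (Cᵢ₋₁ − Cᵢ)/τᵢ with τᵢ = Vᵢ/Q.
τ₁ = 15.0/0.389 = 38.560 s; τ₂ = 6.26/0.389 = 16.093 s.
Solving the cascade with C₁(0)=C₂(0)=0 gives C₂(t) = C_in[1 − (τ₁ e^(−t/τ₁) − τ₂ e^(−t/τ₂))/(τ₁ − τ₂)].
At t = 30.1: e^(−t/τ₁) = 0.45813, e^(−t/τ₂) = 0.15406.
C₂ = 3.72·[1 − (38.560·0.45813 − 16.093·0.15406)/(22.468)] = 3.72·0.32407 = 1.2055 g/L.

1.21 g/L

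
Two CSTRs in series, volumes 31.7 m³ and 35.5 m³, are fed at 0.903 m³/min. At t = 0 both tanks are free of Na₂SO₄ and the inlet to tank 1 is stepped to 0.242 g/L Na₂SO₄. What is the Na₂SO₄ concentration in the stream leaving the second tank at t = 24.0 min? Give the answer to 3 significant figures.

0.0332 g/L

Each tank obeys Vᵢ dCᵢ/dt = Q(Cᵢ₋₁ − Cᵢ), so τᵢ = Vᵢ/Q.
τ₁ = 31.7/0.903 = 35.105 min; τ₂ = 35.5/0.903 = 39.313 min.
Tank 1: C₁ = C_in(1 − e^(−t/τ₁)). Tank 2 (τ₁ ≠ τ₂): C₂ = C_in[1 − (τ₁ e^(−t/τ₁) − τ₂ e^(−t/τ₂))/(τ₁ − τ₂)].
At t = 24.0: e^(−t/τ₁) = 0.50477, e^(−t/τ₂) = 0.54309.
C₂ = 0.242·[1 − (35.105·0.50477 − 39.313·0.54309)/(-4.2082)] = 0.242·0.13720 = 0.033204 g/L.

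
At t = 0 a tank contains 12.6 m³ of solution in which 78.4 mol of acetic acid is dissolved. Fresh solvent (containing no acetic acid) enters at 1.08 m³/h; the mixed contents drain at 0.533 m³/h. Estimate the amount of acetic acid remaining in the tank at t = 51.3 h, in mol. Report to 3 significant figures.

Let m(t) be the amount of acetic acid. Volume: V(t) = V₀ + (Q_in − Q_out) t = 12.6 + 0.54700 t; V(51.3) = 40.661 m³.
No acetic acid enters, so dm/dt = −Q_out · (m/V).
Separate: dm/m = −Q_out dt/V(t) ⇒ ln(m/m₀) = −(Q_out/(Q_in−Q_out)) ln(V/V₀).
m = m₀ (V₀/V)^(Q_out/(Q_in−Q_out)) = 78.4 × (12.6/40.661)^(0.97441) = 25.034 mol.

25.0 mol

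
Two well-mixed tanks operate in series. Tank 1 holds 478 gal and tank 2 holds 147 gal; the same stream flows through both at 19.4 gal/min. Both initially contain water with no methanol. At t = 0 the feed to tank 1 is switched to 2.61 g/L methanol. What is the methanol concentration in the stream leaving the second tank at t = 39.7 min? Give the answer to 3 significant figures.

1.86 g/L

Each tank obeys Vᵢ dCᵢ/dt = Q(Cᵢ₋₁ − Cᵢ), so τᵢ = Vᵢ/Q.
τ₁ = 478/19.4 = 24.639 min; τ₂ = 147/19.4 = 7.5773 min.
Solving the cascade with C₁(0)=C₂(0)=0 gives C₂(t) = C_in[1 − (τ₁ e^(−t/τ₁) − τ₂ e^(−t/τ₂))/(τ₁ − τ₂)].
At t = 39.7: e^(−t/τ₁) = 0.19964, e^(−t/τ₂) = 0.0053039.
C₂ = 2.61·[1 − (24.639·0.19964 − 7.5773·0.0053039)/(17.062)] = 2.61·0.71406 = 1.8637 g/L.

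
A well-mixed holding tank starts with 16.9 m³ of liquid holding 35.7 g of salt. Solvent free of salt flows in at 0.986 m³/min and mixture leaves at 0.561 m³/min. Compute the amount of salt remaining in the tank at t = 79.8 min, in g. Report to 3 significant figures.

Let m(t) be the amount of salt. Volume: V(t) = V₀ + (Q_in − Q_out) t = 16.9 + 0.42500 t; V(79.8) = 50.815 m³.
Species balance (pure solvent in): dm/dt = −Q_out · m/V(t).
Separate: dm/m = −Q_out dt/V(t) ⇒ ln(m/m₀) = −(Q_out/(Q_in−Q_out)) ln(V/V₀).
m = m₀ (V₀/V)^(Q_out/(Q_in−Q_out)) = 35.7 × (16.9/50.815)^(1.3200) = 8.3477 g.

8.35 g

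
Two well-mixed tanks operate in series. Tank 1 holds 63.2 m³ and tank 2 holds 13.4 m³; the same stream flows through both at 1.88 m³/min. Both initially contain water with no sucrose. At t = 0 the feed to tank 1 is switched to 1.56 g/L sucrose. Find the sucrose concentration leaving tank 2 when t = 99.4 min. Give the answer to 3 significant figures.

1.46 g/L

Species balance on tank i: dCᵢ/dt = (Cᵢ₋₁ − Cᵢ)/τᵢ with τᵢ = Vᵢ/Q.
τ₁ = 63.2/1.88 = 33.617 min; τ₂ = 13.4/1.88 = 7.1277 min.
Solving the cascade with C₁(0)=C₂(0)=0 gives C₂(t) = C_in[1 − (τ₁ e^(−t/τ₁) − τ₂ e^(−t/τ₂))/(τ₁ − τ₂)].
At t = 99.4: e^(−t/τ₁) = 0.051983, e^(−t/τ₂) = 8.7795e-07.
C₂ = 1.56·[1 − (33.617·0.051983 − 7.1277·8.7795e-07)/(26.489)] = 1.56·0.93403 = 1.4571 g/L.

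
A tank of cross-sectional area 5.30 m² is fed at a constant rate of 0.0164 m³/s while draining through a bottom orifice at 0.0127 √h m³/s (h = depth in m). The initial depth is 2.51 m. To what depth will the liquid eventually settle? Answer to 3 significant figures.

1.67 m

Unsteady balance on liquid volume: A dh/dt = Q_in − 0.0127 √h. At steady state dh/dt = 0:
Q_in = 0.0127 √h_ss ⇒ √h_ss = 0.0164/0.0127 = 1.2913.
h_ss = 1.2913² = 1.6676 m. (Since h₀ = 2.51 m > h_ss, the level will fall toward this value.)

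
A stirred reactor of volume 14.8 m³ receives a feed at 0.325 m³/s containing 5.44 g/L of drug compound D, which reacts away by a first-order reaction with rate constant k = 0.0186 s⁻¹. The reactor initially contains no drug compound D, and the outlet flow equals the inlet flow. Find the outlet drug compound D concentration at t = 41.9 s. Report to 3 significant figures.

Accumulation = in − out − consumed: V dC/dt = Q C_in − Q C − k V C.
This is linear with rate a = Q/V + k = 0.040559 s⁻¹.
C_ss = Q C_in/(Q + kV) = 2.9453 g/L; C(t) = C_ss + (C₀ − C_ss) e^(−a t).
C(41.9) = 2.9453 + (-2.9453)·e^(−0.040559·41.9) = 2.9453 + (-2.9453)·0.18279 = 2.4069 g/L.

2.41 g/L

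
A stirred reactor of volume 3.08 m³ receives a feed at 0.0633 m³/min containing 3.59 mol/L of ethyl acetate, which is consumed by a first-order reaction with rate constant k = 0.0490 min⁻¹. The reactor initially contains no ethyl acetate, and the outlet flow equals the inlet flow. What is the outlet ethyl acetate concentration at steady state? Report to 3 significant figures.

1.06 mol/L

Accumulation = in − out − consumed: V dC/dt = Q C_in − Q C − k V C.
Steady state (dC/dt = 0): C_ss = Q C_in/(Q + kV) = C_in/(1 + kV/Q).
C_ss = 0.0633·3.59/(0.0633 + 0.0490·3.08) = 0.22725/0.21422 = 1.0608 mol/L.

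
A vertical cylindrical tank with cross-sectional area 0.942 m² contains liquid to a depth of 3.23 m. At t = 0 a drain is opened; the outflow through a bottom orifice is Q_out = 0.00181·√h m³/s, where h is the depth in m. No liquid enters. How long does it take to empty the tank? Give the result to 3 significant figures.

1870 s

With no inflow, A dh/dt = −0.00181 √h.
This is separable: 2 d(√h)/dt = −0.00181/A, so √h = √h₀ − (0.00181/(2A)) t.
Set h = 0: 2√h₀ = (0.00181/A) t_empty ⇒ t_empty = 2A√h₀/0.00181.
t_empty = 2·0.942·√3.23/0.00181 = 1.8840·1.7972/0.00181 = 1870.7 s.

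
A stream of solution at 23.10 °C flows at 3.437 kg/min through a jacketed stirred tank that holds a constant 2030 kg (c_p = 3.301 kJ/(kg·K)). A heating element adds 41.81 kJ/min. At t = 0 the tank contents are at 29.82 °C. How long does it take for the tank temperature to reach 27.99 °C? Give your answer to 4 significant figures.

545.6 min

M c_p dT/dt = ṁ c_p (T_in − T) + Q̇.
τ = M/ṁ = 590.631 min; T_ss = T_in + Q̇/(ṁ c_p) = 26.7851 °C.
T(t) = T_ss + (T₀ − T_ss) e^(−t/τ). Set T = 27.99:
e^(−t/τ) = (27.99 − 26.7851)/(29.82 − 26.7851) = 0.397005
t = −590.631 · ln(0.397005) = 545.629 min.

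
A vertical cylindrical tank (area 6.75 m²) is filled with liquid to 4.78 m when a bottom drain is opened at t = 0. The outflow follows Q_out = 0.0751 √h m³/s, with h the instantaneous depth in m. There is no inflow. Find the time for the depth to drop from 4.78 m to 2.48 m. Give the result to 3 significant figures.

110 s

A dh/dt = −Q_out = −0.0751 √h.
∫ h^(−1/2) dh = −(0.0751/A) ∫ dt, giving 2√h = 2√h₀ − (0.0751/A) t.
t = 2A(√h₀ − √h)/0.0751 = 2·6.75·(√4.78 − √2.48)/0.0751
  = 13.500 × (2.1863 − 1.5748) / 0.0751 = 109.93 s.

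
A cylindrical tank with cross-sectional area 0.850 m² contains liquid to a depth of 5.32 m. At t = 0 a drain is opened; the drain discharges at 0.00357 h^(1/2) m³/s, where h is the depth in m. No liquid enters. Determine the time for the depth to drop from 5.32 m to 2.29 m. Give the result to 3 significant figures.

378 s

A dh/dt = −Q_out = −0.00357 √h.
Separate and integrate: 2(√h − √h₀) = −(0.00357/A) t.
t = 2A(√h₀ − √h)/0.00357 = 2·0.850·(√5.32 − √2.29)/0.00357
  = 1.7000 × (2.3065 − 1.5133) / 0.00357 = 377.73 s.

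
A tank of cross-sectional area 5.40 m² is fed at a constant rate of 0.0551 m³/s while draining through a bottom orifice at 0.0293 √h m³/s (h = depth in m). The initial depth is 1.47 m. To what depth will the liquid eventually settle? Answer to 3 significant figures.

3.54 m

Mass balance (ρ constant): A dh/dt = Q_in − 0.0293 √h. At steady state dh/dt = 0:
Q_in = 0.0293 √h_ss ⇒ √h_ss = 0.0551/0.0293 = 1.8805.
h_ss = 1.8805² = 3.5365 m. (Since h₀ = 1.47 m < h_ss, the level will rise toward this value.)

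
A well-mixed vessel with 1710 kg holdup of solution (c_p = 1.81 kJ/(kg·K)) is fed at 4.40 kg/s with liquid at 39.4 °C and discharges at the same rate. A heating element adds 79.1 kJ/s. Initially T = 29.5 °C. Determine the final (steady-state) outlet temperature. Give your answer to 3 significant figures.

49.3 °C

M c_p dT/dt = ṁ c_p (T_in − T) + Q̇.
At steady state dT/dt = 0 ⇒ T_ss = T_in + Q̇/(ṁ c_p) = 39.4 + 79.1/(4.40·1.81) = 49.332 °C.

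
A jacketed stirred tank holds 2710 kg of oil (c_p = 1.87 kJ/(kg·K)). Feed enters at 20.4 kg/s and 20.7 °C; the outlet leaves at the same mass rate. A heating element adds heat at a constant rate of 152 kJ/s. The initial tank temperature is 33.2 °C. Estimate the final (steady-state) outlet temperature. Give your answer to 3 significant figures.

M c_p dT/dt = ṁ c_p (T_in − T) + Q̇.
At steady state dT/dt = 0 ⇒ T_ss = T_in + Q̇/(ṁ c_p) = 20.7 + 152/(20.4·1.87) = 24.684 °C.

24.7 °C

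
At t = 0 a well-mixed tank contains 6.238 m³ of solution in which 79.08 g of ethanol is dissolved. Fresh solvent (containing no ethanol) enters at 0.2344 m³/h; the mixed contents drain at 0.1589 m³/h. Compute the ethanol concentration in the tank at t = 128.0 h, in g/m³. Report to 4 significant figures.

0.6939 g/m³

Let m(t) be the amount of ethanol. Volume: V(t) = V₀ + (Q_in − Q_out) t = 6.238 + 0.0755000 t; V(128.0) = 15.9020 m³.
No ethanol enters, so dm/dt = −Q_out · (m/V).
dm/m = −Q_out dt/(V₀ + 0.0755000 t); integrating gives ln(m/m₀) = −(Q_out/(Q_in−Q_out)) ln(V/V₀).
m = m₀ (V₀/V)^(Q_out/(Q_in−Q_out)) = 79.08 × (6.238/15.9020)^(2.10464) = 11.0339 g.
C = m/V = 11.0339/15.9020 = 0.693869 g/m³.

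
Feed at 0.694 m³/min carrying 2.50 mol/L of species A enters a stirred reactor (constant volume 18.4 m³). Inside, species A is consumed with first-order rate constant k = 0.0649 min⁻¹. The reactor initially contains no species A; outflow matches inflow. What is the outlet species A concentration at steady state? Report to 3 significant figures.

0.919 mol/L

V dC/dt = Q(C_in − C) − k V C.
Steady state (dC/dt = 0): C_ss = Q C_in/(Q + kV) = C_in/(1 + kV/Q).
C_ss = 0.694·2.50/(0.694 + 0.0649·18.4) = 1.7350/1.8882 = 0.91888 mol/L.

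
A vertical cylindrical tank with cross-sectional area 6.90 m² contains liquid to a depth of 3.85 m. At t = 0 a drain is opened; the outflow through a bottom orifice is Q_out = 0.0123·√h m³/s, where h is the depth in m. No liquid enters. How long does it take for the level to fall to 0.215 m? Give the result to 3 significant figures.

With no inflow, A dh/dt = −0.0123 √h.
Separate and integrate: 2(√h − √h₀) = −(0.0123/A) t.
t = 2A(√h₀ − √h)/0.0123 = 2·6.90·(√3.85 − √0.215)/0.0123
  = 13.800 × (1.9621 − 0.46368) / 0.0123 = 1681.2 s.

1680 s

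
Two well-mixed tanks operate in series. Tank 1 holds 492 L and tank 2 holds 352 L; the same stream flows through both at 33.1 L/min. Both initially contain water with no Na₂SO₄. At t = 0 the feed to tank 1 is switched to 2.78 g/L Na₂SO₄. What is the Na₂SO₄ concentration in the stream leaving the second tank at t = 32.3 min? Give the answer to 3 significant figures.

Species balance on tank i: dCᵢ/dt = (Cᵢ₋₁ − Cᵢ)/τᵢ with τᵢ = Vᵢ/Q.
τ₁ = 492/33.1 = 14.864 min; τ₂ = 352/33.1 = 10.634 min.
Tank 1: C₁ = C_in(1 − e^(−t/τ₁)). Tank 2 (τ₁ ≠ τ₂): C₂ = C_in[1 − (τ₁ e^(−t/τ₁) − τ₂ e^(−t/τ₂))/(τ₁ − τ₂)].
At t = 32.3: e^(−t/τ₁) = 0.11383, e^(−t/τ₂) = 0.047964.
C₂ = 2.78·[1 − (14.864·0.11383 − 10.634·0.047964)/(4.2296)] = 2.78·0.72056 = 2.0031 g/L.

2.00 g/L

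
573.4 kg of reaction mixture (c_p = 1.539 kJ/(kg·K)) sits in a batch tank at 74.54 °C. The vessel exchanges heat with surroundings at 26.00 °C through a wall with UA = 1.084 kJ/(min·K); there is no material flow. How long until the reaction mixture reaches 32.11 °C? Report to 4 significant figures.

Lumped-capacitance energy balance: M c_p dT/dt = UA(T_amb − T).
τ = M c_p/UA = 814.080 min; T_ss = T_amb = 26.0000 °C.
T(t) = T_ss + (T₀ − T_ss)e^(−t/τ); set T = 32.11:
t = −τ ln[(T − T_ss)/(T₀ − T_ss)] = −814.080 · ln(0.125876) = 1687.15 min.

1687 min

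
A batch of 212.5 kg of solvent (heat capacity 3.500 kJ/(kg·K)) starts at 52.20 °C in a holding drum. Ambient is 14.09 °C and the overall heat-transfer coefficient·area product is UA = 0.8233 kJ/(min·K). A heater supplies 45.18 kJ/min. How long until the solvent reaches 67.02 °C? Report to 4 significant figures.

1945 min

Lumped-capacitance energy balance: M c_p dT/dt = UA(T_amb − T) + Q̇.
τ = M c_p/UA = 903.377 min; T_ss = T_amb + Q̇/UA = 14.09 + 45.18/0.8233 = 68.9667 °C.
T(t) = T_ss + (T₀ − T_ss)e^(−t/τ); set T = 67.02:
t = −τ ln[(T − T_ss)/(T₀ − T_ss)] = −903.377 · ln(0.116106) = 1945.20 min.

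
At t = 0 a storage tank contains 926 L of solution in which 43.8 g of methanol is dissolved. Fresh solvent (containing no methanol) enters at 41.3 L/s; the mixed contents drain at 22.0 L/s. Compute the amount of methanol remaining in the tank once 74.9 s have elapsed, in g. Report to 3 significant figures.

Let m(t) be the amount of methanol. Volume: V(t) = V₀ + (Q_in − Q_out) t = 926 + 19.300 t; V(74.9) = 2371.6 L.
No methanol enters, so dm/dt = −Q_out · (m/V).
Separate: dm/m = −Q_out dt/V(t) ⇒ ln(m/m₀) = −(Q_out/(Q_in−Q_out)) ln(V/V₀).
m = m₀ (V₀/V)^(Q_out/(Q_in−Q_out)) = 43.8 × (926/2371.6)^(1.1399) = 14.994 g.

15.0 g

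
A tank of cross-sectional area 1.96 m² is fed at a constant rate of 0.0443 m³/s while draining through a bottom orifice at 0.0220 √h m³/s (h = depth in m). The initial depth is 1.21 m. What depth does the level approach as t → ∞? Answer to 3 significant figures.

A dh/dt = Q_in − 0.0220 √h. Steady state requires inflow = outflow:
Q_in = 0.0220 √h_ss ⇒ √h_ss = 0.0443/0.0220 = 2.0136.
h_ss = 2.0136² = 4.0547 m. (Since h₀ = 1.21 m < h_ss, the level will rise toward this value.)

4.05 m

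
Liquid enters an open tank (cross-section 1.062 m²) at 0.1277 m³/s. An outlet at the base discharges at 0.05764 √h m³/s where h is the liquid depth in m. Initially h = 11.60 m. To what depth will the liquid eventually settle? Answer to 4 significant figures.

4.908 m

Level balance: A dh/dt = 0.1277 − 0.05764 √h. Setting dh/dt = 0:
Q_in = 0.05764 √h_ss ⇒ √h_ss = 0.1277/0.05764 = 2.21548.
h_ss = 2.21548² = 4.90833 m. (Since h₀ = 11.60 m > h_ss, the level will fall toward this value.)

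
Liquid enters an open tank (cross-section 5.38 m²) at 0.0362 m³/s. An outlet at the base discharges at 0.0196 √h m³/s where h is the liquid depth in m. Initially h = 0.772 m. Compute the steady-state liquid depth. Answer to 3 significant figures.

3.41 m

Unsteady balance on liquid volume: A dh/dt = Q_in − 0.0196 √h. At steady state dh/dt = 0:
Q_in = 0.0196 √h_ss ⇒ √h_ss = 0.0362/0.0196 = 1.8469.
h_ss = 1.8469² = 3.4112 m. (Since h₀ = 0.772 m < h_ss, the level will rise toward this value.)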